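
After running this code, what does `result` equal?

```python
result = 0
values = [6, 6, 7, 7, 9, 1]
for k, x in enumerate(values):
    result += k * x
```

Let's trace through this code step by step.

Initialize: result = 0
Initialize: values = [6, 6, 7, 7, 9, 1]
Entering loop: for k, x in enumerate(values):

After execution: result = 82
82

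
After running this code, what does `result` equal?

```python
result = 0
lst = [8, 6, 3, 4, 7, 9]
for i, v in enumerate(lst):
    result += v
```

Let's trace through this code step by step.

Initialize: result = 0
Initialize: lst = [8, 6, 3, 4, 7, 9]
Entering loop: for i, v in enumerate(lst):

After execution: result = 37
37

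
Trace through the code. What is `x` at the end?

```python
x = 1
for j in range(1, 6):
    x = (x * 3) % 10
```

Let's trace through this code step by step.

Initialize: x = 1
Entering loop: for j in range(1, 6):

After execution: x = 3
3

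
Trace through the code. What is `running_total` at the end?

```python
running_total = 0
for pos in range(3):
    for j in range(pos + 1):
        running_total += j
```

Let's trace through this code step by step.

Initialize: running_total = 0
Entering loop: for pos in range(3):

After execution: running_total = 4
4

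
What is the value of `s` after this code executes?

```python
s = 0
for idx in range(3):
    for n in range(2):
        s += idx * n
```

Let's trace through this code step by step.

Initialize: s = 0
Entering loop: for idx in range(3):

After execution: s = 3
3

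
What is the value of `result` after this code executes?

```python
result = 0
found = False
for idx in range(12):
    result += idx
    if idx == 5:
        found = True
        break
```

Let's trace through this code step by step.

Initialize: result = 0
Initialize: found = False
Entering loop: for idx in range(12):

After execution: result = 15
15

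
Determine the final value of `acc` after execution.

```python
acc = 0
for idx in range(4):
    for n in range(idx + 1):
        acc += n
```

Let's trace through this code step by step.

Initialize: acc = 0
Entering loop: for idx in range(4):

After execution: acc = 10
10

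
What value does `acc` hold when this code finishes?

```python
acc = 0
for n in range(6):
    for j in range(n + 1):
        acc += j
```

Let's trace through this code step by step.

Initialize: acc = 0
Entering loop: for n in range(6):

After execution: acc = 35
35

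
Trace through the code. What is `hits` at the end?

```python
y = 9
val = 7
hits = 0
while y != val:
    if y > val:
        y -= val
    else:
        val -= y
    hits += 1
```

Let's trace through this code step by step.

Initialize: y = 9
Initialize: val = 7
Initialize: hits = 0
Entering loop: while y != val:

After execution: hits = 5
5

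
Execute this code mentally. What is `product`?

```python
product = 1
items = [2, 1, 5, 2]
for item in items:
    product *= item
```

Let's trace through this code step by step.

Initialize: product = 1
Initialize: items = [2, 1, 5, 2]
Entering loop: for item in items:

After execution: product = 20
20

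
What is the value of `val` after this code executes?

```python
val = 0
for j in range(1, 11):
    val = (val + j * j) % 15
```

Let's trace through this code step by step.

Initialize: val = 0
Entering loop: for j in range(1, 11):

After execution: val = 10
10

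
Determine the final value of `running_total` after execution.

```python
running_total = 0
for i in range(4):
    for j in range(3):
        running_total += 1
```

Let's trace through this code step by step.

Initialize: running_total = 0
Entering loop: for i in range(4):

After execution: running_total = 12
12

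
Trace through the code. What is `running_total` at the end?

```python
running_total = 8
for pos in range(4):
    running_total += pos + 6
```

Let's trace through this code step by step.

Initialize: running_total = 8
Entering loop: for pos in range(4):

After execution: running_total = 38
38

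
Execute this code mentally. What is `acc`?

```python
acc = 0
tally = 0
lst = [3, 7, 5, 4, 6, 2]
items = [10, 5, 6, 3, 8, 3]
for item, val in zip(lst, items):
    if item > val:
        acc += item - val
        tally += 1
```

Let's trace through this code step by step.

Initialize: acc = 0
Initialize: tally = 0
Initialize: lst = [3, 7, 5, 4, 6, 2]
Initialize: items = [10, 5, 6, 3, 8, 3]
Entering loop: for item, val in zip(lst, items):

After execution: acc = 3
3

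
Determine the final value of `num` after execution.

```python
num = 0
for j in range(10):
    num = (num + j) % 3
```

Let's trace through this code step by step.

Initialize: num = 0
Entering loop: for j in range(10):

After execution: num = 0
0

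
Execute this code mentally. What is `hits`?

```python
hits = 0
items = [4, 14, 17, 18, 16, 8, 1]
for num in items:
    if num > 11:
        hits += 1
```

Let's trace through this code step by step.

Initialize: hits = 0
Initialize: items = [4, 14, 17, 18, 16, 8, 1]
Entering loop: for num in items:

After execution: hits = 4
4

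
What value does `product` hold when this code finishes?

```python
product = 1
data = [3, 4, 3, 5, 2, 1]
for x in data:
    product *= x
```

Let's trace through this code step by step.

Initialize: product = 1
Initialize: data = [3, 4, 3, 5, 2, 1]
Entering loop: for x in data:

After execution: product = 360
360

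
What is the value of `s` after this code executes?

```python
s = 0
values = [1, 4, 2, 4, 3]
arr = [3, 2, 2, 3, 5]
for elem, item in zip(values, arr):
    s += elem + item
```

Let's trace through this code step by step.

Initialize: s = 0
Initialize: values = [1, 4, 2, 4, 3]
Initialize: arr = [3, 2, 2, 3, 5]
Entering loop: for elem, item in zip(values, arr):

After execution: s = 29
29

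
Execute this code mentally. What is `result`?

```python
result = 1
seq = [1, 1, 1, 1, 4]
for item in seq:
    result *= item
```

Let's trace through this code step by step.

Initialize: result = 1
Initialize: seq = [1, 1, 1, 1, 4]
Entering loop: for item in seq:

After execution: result = 4
4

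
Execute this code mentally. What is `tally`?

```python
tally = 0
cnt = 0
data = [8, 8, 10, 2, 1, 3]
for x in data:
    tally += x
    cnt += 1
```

Let's trace through this code step by step.

Initialize: tally = 0
Initialize: cnt = 0
Initialize: data = [8, 8, 10, 2, 1, 3]
Entering loop: for x in data:

After execution: tally = 32
32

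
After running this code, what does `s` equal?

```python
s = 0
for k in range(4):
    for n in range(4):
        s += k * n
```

Let's trace through this code step by step.

Initialize: s = 0
Entering loop: for k in range(4):

After execution: s = 36
36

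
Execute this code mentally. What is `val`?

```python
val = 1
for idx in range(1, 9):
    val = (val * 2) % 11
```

Let's trace through this code step by step.

Initialize: val = 1
Entering loop: for idx in range(1, 9):

After execution: val = 3
3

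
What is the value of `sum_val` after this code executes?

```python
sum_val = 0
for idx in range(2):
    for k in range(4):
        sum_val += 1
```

Let's trace through this code step by step.

Initialize: sum_val = 0
Entering loop: for idx in range(2):

After execution: sum_val = 8
8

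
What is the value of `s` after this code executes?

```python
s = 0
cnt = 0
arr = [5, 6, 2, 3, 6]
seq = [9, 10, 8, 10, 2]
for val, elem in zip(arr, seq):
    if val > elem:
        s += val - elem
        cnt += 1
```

Let's trace through this code step by step.

Initialize: s = 0
Initialize: cnt = 0
Initialize: arr = [5, 6, 2, 3, 6]
Initialize: seq = [9, 10, 8, 10, 2]
Entering loop: for val, elem in zip(arr, seq):

After execution: s = 4
4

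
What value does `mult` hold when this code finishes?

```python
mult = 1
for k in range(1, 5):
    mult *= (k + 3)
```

Let's trace through this code step by step.

Initialize: mult = 1
Entering loop: for k in range(1, 5):

After execution: mult = 840
840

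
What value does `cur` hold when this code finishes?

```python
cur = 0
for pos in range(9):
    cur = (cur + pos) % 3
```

Let's trace through this code step by step.

Initialize: cur = 0
Entering loop: for pos in range(9):

After execution: cur = 0
0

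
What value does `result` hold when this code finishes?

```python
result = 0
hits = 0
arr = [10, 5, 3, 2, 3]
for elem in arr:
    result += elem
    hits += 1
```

Let's trace through this code step by step.

Initialize: result = 0
Initialize: hits = 0
Initialize: arr = [10, 5, 3, 2, 3]
Entering loop: for elem in arr:

After execution: result = 23
23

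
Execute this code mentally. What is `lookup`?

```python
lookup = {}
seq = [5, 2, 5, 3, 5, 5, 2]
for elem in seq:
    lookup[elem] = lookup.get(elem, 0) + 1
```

Let's trace through this code step by step.

Initialize: lookup = {}
Initialize: seq = [5, 2, 5, 3, 5, 5, 2]
Entering loop: for elem in seq:

After execution: lookup = {5: 4, 2: 2, 3: 1}
{5: 4, 2: 2, 3: 1}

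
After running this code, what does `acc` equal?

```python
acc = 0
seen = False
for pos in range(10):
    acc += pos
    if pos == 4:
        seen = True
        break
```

Let's trace through this code step by step.

Initialize: acc = 0
Initialize: seen = False
Entering loop: for pos in range(10):

After execution: acc = 10
10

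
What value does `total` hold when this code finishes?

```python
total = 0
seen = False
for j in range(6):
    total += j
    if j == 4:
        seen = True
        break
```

Let's trace through this code step by step.

Initialize: total = 0
Initialize: seen = False
Entering loop: for j in range(6):

After execution: total = 10
10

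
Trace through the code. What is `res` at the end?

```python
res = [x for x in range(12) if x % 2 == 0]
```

Let's trace through this code step by step.

Initialize: res = [x for x in range(12) if x % 2 == 0]

After execution: res = [0, 2, 4, 6, 8, 10]
[0, 2, 4, 6, 8, 10]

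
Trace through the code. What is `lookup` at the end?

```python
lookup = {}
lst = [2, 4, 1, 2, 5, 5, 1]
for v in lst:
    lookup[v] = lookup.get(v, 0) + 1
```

Let's trace through this code step by step.

Initialize: lookup = {}
Initialize: lst = [2, 4, 1, 2, 5, 5, 1]
Entering loop: for v in lst:

After execution: lookup = {2: 2, 4: 1, 1: 2, 5: 2}
{2: 2, 4: 1, 1: 2, 5: 2}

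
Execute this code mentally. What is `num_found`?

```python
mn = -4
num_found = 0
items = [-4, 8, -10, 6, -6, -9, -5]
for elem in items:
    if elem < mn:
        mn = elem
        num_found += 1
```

Let's trace through this code step by step.

Initialize: mn = -4
Initialize: num_found = 0
Initialize: items = [-4, 8, -10, 6, -6, -9, -5]
Entering loop: for elem in items:

After execution: num_found = 1
1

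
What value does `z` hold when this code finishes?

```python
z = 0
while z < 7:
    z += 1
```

Let's trace through this code step by step.

Initialize: z = 0
Entering loop: while z < 7:

After execution: z = 7
7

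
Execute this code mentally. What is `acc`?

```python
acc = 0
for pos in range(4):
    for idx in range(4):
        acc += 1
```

Let's trace through this code step by step.

Initialize: acc = 0
Entering loop: for pos in range(4):

After execution: acc = 16
16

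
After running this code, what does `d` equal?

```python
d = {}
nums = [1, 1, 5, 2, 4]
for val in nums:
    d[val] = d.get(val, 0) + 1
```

Let's trace through this code step by step.

Initialize: d = {}
Initialize: nums = [1, 1, 5, 2, 4]
Entering loop: for val in nums:

After execution: d = {1: 2, 5: 1, 2: 1, 4: 1}
{1: 2, 5: 1, 2: 1, 4: 1}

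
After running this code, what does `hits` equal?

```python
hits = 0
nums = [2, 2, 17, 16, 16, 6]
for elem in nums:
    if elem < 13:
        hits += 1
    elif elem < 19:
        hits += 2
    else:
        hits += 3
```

Let's trace through this code step by step.

Initialize: hits = 0
Initialize: nums = [2, 2, 17, 16, 16, 6]
Entering loop: for elem in nums:

After execution: hits = 9
9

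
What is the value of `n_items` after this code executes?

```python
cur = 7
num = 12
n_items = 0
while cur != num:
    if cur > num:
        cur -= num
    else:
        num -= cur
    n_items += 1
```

Let's trace through this code step by step.

Initialize: cur = 7
Initialize: num = 12
Initialize: n_items = 0
Entering loop: while cur != num:

After execution: n_items = 5
5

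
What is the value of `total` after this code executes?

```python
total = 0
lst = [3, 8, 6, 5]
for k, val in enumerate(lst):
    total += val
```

Let's trace through this code step by step.

Initialize: total = 0
Initialize: lst = [3, 8, 6, 5]
Entering loop: for k, val in enumerate(lst):

After execution: total = 22
22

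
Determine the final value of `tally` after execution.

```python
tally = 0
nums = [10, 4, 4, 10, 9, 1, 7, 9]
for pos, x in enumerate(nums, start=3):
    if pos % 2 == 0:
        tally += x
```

Let's trace through this code step by step.

Initialize: tally = 0
Initialize: nums = [10, 4, 4, 10, 9, 1, 7, 9]
Entering loop: for pos, x in enumerate(nums, start=3):

After execution: tally = 24
24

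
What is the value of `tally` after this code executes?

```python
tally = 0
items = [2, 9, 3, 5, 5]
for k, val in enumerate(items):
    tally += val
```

Let's trace through this code step by step.

Initialize: tally = 0
Initialize: items = [2, 9, 3, 5, 5]
Entering loop: for k, val in enumerate(items):

After execution: tally = 24
24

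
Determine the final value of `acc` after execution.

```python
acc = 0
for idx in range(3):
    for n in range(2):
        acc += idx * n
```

Let's trace through this code step by step.

Initialize: acc = 0
Entering loop: for idx in range(3):

After execution: acc = 3
3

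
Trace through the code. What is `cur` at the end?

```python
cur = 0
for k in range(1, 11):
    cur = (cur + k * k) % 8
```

Let's trace through this code step by step.

Initialize: cur = 0
Entering loop: for k in range(1, 11):

After execution: cur = 1
1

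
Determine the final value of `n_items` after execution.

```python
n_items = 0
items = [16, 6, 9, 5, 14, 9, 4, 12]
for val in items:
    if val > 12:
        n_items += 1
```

Let's trace through this code step by step.

Initialize: n_items = 0
Initialize: items = [16, 6, 9, 5, 14, 9, 4, 12]
Entering loop: for val in items:

After execution: n_items = 2
2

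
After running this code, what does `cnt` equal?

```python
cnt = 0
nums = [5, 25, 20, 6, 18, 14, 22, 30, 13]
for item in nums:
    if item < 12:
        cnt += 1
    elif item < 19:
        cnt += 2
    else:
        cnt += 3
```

Let's trace through this code step by step.

Initialize: cnt = 0
Initialize: nums = [5, 25, 20, 6, 18, 14, 22, 30, 13]
Entering loop: for item in nums:

After execution: cnt = 20
20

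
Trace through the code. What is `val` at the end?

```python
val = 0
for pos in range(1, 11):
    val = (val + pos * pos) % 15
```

Let's trace through this code step by step.

Initialize: val = 0
Entering loop: for pos in range(1, 11):

After execution: val = 10
10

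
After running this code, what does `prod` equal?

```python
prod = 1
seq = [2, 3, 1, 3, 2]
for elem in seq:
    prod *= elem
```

Let's trace through this code step by step.

Initialize: prod = 1
Initialize: seq = [2, 3, 1, 3, 2]
Entering loop: for elem in seq:

After execution: prod = 36
36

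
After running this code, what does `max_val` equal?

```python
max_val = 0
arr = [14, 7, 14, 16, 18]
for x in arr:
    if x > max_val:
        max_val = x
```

Let's trace through this code step by step.

Initialize: max_val = 0
Initialize: arr = [14, 7, 14, 16, 18]
Entering loop: for x in arr:

After execution: max_val = 18
18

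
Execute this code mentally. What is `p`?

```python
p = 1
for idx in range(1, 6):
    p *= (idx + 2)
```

Let's trace through this code step by step.

Initialize: p = 1
Entering loop: for idx in range(1, 6):

After execution: p = 2520
2520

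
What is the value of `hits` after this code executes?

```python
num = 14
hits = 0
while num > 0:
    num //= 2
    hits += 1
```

Let's trace through this code step by step.

Initialize: num = 14
Initialize: hits = 0
Entering loop: while num > 0:

After execution: hits = 4
4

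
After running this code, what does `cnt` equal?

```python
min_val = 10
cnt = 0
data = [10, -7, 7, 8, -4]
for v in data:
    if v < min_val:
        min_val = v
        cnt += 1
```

Let's trace through this code step by step.

Initialize: min_val = 10
Initialize: cnt = 0
Initialize: data = [10, -7, 7, 8, -4]
Entering loop: for v in data:

After execution: cnt = 1
1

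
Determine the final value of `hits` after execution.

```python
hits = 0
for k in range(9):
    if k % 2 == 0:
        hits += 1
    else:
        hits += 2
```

Let's trace through this code step by step.

Initialize: hits = 0
Entering loop: for k in range(9):

After execution: hits = 13
13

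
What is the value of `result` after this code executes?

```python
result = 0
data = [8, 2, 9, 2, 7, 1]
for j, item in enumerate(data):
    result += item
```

Let's trace through this code step by step.

Initialize: result = 0
Initialize: data = [8, 2, 9, 2, 7, 1]
Entering loop: for j, item in enumerate(data):

After execution: result = 29
29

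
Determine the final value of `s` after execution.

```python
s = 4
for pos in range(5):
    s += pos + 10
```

Let's trace through this code step by step.

Initialize: s = 4
Entering loop: for pos in range(5):

After execution: s = 64
64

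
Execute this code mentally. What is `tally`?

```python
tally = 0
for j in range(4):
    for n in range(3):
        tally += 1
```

Let's trace through this code step by step.

Initialize: tally = 0
Entering loop: for j in range(4):

After execution: tally = 12
12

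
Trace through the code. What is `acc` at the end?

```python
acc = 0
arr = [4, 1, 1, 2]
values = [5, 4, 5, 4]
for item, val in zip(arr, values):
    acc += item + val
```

Let's trace through this code step by step.

Initialize: acc = 0
Initialize: arr = [4, 1, 1, 2]
Initialize: values = [5, 4, 5, 4]
Entering loop: for item, val in zip(arr, values):

After execution: acc = 26
26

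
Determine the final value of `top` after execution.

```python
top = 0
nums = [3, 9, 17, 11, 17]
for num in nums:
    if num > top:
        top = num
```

Let's trace through this code step by step.

Initialize: top = 0
Initialize: nums = [3, 9, 17, 11, 17]
Entering loop: for num in nums:

After execution: top = 17
17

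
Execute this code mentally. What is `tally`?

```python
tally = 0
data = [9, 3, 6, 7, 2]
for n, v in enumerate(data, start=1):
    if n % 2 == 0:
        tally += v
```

Let's trace through this code step by step.

Initialize: tally = 0
Initialize: data = [9, 3, 6, 7, 2]
Entering loop: for n, v in enumerate(data, start=1):

After execution: tally = 10
10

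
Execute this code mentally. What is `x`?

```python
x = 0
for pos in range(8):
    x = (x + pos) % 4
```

Let's trace through this code step by step.

Initialize: x = 0
Entering loop: for pos in range(8):

After execution: x = 0
0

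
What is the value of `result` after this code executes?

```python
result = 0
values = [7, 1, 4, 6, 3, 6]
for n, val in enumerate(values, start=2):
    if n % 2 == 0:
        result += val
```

Let's trace through this code step by step.

Initialize: result = 0
Initialize: values = [7, 1, 4, 6, 3, 6]
Entering loop: for n, val in enumerate(values, start=2):

After execution: result = 14
14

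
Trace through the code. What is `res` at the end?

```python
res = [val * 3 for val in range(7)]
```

Let's trace through this code step by step.

Initialize: res = [val * 3 for val in range(7)]

After execution: res = [0, 3, 6, 9, 12, 15, 18]
[0, 3, 6, 9, 12, 15, 18]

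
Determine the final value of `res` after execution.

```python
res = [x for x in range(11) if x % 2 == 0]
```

Let's trace through this code step by step.

Initialize: res = [x for x in range(11) if x % 2 == 0]

After execution: res = [0, 2, 4, 6, 8, 10]
[0, 2, 4, 6, 8, 10]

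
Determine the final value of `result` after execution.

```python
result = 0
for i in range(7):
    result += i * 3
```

Let's trace through this code step by step.

Initialize: result = 0
Entering loop: for i in range(7):

After execution: result = 63
63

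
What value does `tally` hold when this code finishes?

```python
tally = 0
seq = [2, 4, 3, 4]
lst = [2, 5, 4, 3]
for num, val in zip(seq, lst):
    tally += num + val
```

Let's trace through this code step by step.

Initialize: tally = 0
Initialize: seq = [2, 4, 3, 4]
Initialize: lst = [2, 5, 4, 3]
Entering loop: for num, val in zip(seq, lst):

After execution: tally = 27
27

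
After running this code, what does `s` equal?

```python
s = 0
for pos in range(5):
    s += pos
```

Let's trace through this code step by step.

Initialize: s = 0
Entering loop: for pos in range(5):

After execution: s = 10
10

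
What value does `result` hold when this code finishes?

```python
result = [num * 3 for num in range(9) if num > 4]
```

Let's trace through this code step by step.

Initialize: result = [num * 3 for num in range(9) if num > 4]

After execution: result = [15, 18, 21, 24]
[15, 18, 21, 24]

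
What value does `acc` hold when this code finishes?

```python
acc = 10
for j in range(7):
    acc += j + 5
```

Let's trace through this code step by step.

Initialize: acc = 10
Entering loop: for j in range(7):

After execution: acc = 66
66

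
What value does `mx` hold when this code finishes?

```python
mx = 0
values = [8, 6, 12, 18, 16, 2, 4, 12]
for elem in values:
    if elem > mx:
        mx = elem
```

Let's trace through this code step by step.

Initialize: mx = 0
Initialize: values = [8, 6, 12, 18, 16, 2, 4, 12]
Entering loop: for elem in values:

After execution: mx = 18
18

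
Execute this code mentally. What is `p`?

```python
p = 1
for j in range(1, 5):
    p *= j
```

Let's trace through this code step by step.

Initialize: p = 1
Entering loop: for j in range(1, 5):

After execution: p = 24
24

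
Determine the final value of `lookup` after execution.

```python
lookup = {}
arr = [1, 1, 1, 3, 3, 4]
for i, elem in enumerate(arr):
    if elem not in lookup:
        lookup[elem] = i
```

Let's trace through this code step by step.

Initialize: lookup = {}
Initialize: arr = [1, 1, 1, 3, 3, 4]
Entering loop: for i, elem in enumerate(arr):

After execution: lookup = {1: 0, 3: 3, 4: 5}
{1: 0, 3: 3, 4: 5}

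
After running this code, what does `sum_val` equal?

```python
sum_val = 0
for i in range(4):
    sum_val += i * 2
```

Let's trace through this code step by step.

Initialize: sum_val = 0
Entering loop: for i in range(4):

After execution: sum_val = 12
12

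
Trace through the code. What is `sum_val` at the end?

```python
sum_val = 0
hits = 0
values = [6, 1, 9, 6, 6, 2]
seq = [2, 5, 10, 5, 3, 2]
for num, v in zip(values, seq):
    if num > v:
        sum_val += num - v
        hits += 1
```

Let's trace through this code step by step.

Initialize: sum_val = 0
Initialize: hits = 0
Initialize: values = [6, 1, 9, 6, 6, 2]
Initialize: seq = [2, 5, 10, 5, 3, 2]
Entering loop: for num, v in zip(values, seq):

After execution: sum_val = 8
8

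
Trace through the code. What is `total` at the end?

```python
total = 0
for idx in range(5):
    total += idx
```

Let's trace through this code step by step.

Initialize: total = 0
Entering loop: for idx in range(5):

After execution: total = 10
10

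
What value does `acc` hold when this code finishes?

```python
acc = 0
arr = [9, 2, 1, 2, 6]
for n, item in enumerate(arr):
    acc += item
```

Let's trace through this code step by step.

Initialize: acc = 0
Initialize: arr = [9, 2, 1, 2, 6]
Entering loop: for n, item in enumerate(arr):

After execution: acc = 20
20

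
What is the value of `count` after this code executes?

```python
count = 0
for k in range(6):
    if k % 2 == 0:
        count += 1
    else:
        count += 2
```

Let's trace through this code step by step.

Initialize: count = 0
Entering loop: for k in range(6):

After execution: count = 9
9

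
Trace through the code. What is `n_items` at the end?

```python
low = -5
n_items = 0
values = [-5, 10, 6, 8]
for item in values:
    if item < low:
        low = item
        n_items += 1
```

Let's trace through this code step by step.

Initialize: low = -5
Initialize: n_items = 0
Initialize: values = [-5, 10, 6, 8]
Entering loop: for item in values:

After execution: n_items = 0
0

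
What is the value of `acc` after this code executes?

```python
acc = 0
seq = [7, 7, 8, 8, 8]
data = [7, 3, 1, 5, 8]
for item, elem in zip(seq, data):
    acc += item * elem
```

Let's trace through this code step by step.

Initialize: acc = 0
Initialize: seq = [7, 7, 8, 8, 8]
Initialize: data = [7, 3, 1, 5, 8]
Entering loop: for item, elem in zip(seq, data):

After execution: acc = 182
182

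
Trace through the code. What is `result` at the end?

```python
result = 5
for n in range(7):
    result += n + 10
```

Let's trace through this code step by step.

Initialize: result = 5
Entering loop: for n in range(7):

After execution: result = 96
96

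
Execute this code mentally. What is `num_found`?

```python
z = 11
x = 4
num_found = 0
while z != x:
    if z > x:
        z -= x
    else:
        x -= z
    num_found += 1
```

Let's trace through this code step by step.

Initialize: z = 11
Initialize: x = 4
Initialize: num_found = 0
Entering loop: while z != x:

After execution: num_found = 5
5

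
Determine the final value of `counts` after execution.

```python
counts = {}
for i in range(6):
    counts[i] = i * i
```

Let's trace through this code step by step.

Initialize: counts = {}
Entering loop: for i in range(6):

After execution: counts = {0: 0, 1: 1, 2: 4, 3: 9, 4: 16, 5: 25}
{0: 0, 1: 1, 2: 4, 3: 9, 4: 16, 5: 25}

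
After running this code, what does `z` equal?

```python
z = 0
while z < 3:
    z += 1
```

Let's trace through this code step by step.

Initialize: z = 0
Entering loop: while z < 3:

After execution: z = 3
3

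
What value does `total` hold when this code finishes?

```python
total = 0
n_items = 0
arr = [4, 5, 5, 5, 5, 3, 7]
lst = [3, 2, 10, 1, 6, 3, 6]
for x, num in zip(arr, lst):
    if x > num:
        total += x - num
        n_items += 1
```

Let's trace through this code step by step.

Initialize: total = 0
Initialize: n_items = 0
Initialize: arr = [4, 5, 5, 5, 5, 3, 7]
Initialize: lst = [3, 2, 10, 1, 6, 3, 6]
Entering loop: for x, num in zip(arr, lst):

After execution: total = 9
9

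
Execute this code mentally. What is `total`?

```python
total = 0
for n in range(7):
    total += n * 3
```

Let's trace through this code step by step.

Initialize: total = 0
Entering loop: for n in range(7):

After execution: total = 63
63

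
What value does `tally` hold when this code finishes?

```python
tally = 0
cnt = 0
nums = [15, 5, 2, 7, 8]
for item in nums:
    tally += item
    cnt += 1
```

Let's trace through this code step by step.

Initialize: tally = 0
Initialize: cnt = 0
Initialize: nums = [15, 5, 2, 7, 8]
Entering loop: for item in nums:

After execution: tally = 37
37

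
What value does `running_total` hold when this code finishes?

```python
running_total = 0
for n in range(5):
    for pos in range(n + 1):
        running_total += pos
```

Let's trace through this code step by step.

Initialize: running_total = 0
Entering loop: for n in range(5):

After execution: running_total = 20
20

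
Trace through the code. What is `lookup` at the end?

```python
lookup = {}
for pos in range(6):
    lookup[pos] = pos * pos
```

Let's trace through this code step by step.

Initialize: lookup = {}
Entering loop: for pos in range(6):

After execution: lookup = {0: 0, 1: 1, 2: 4, 3: 9, 4: 16, 5: 25}
{0: 0, 1: 1, 2: 4, 3: 9, 4: 16, 5: 25}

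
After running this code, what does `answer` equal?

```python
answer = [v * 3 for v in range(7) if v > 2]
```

Let's trace through this code step by step.

Initialize: answer = [v * 3 for v in range(7) if v > 2]

After execution: answer = [9, 12, 15, 18]
[9, 12, 15, 18]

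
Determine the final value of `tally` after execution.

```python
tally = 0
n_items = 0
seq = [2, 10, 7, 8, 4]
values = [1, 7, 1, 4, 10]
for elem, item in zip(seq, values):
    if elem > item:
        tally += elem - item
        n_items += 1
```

Let's trace through this code step by step.

Initialize: tally = 0
Initialize: n_items = 0
Initialize: seq = [2, 10, 7, 8, 4]
Initialize: values = [1, 7, 1, 4, 10]
Entering loop: for elem, item in zip(seq, values):

After execution: tally = 14
14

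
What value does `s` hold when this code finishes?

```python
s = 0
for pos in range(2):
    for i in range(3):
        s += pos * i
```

Let's trace through this code step by step.

Initialize: s = 0
Entering loop: for pos in range(2):

After execution: s = 3
3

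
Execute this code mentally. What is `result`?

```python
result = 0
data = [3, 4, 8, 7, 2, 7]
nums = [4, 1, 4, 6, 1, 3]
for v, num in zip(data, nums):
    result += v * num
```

Let's trace through this code step by step.

Initialize: result = 0
Initialize: data = [3, 4, 8, 7, 2, 7]
Initialize: nums = [4, 1, 4, 6, 1, 3]
Entering loop: for v, num in zip(data, nums):

After execution: result = 113
113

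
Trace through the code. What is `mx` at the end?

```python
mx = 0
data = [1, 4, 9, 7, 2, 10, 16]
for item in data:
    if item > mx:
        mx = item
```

Let's trace through this code step by step.

Initialize: mx = 0
Initialize: data = [1, 4, 9, 7, 2, 10, 16]
Entering loop: for item in data:

After execution: mx = 16
16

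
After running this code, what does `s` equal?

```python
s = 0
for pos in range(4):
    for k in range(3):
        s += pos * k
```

Let's trace through this code step by step.

Initialize: s = 0
Entering loop: for pos in range(4):

After execution: s = 18
18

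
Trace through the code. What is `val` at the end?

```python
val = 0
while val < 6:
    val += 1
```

Let's trace through this code step by step.

Initialize: val = 0
Entering loop: while val < 6:

After execution: val = 6
6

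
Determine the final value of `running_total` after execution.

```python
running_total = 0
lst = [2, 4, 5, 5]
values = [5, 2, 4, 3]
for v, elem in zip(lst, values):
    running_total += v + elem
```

Let's trace through this code step by step.

Initialize: running_total = 0
Initialize: lst = [2, 4, 5, 5]
Initialize: values = [5, 2, 4, 3]
Entering loop: for v, elem in zip(lst, values):

After execution: running_total = 30
30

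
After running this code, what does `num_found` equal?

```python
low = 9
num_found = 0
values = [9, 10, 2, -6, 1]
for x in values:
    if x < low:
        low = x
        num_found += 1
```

Let's trace through this code step by step.

Initialize: low = 9
Initialize: num_found = 0
Initialize: values = [9, 10, 2, -6, 1]
Entering loop: for x in values:

After execution: num_found = 2
2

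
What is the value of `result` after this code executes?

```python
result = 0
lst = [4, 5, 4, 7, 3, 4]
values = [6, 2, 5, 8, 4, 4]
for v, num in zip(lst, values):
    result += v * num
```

Let's trace through this code step by step.

Initialize: result = 0
Initialize: lst = [4, 5, 4, 7, 3, 4]
Initialize: values = [6, 2, 5, 8, 4, 4]
Entering loop: for v, num in zip(lst, values):

After execution: result = 138
138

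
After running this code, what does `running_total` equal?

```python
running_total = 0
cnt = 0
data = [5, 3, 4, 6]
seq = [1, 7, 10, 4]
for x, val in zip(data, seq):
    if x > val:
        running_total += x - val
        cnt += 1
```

Let's trace through this code step by step.

Initialize: running_total = 0
Initialize: cnt = 0
Initialize: data = [5, 3, 4, 6]
Initialize: seq = [1, 7, 10, 4]
Entering loop: for x, val in zip(data, seq):

After execution: running_total = 6
6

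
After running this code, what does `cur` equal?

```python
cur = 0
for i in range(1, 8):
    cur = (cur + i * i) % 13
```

Let's trace through this code step by step.

Initialize: cur = 0
Entering loop: for i in range(1, 8):

After execution: cur = 10
10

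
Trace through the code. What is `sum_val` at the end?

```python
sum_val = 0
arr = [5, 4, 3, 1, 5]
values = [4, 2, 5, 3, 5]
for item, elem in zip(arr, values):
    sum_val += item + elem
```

Let's trace through this code step by step.

Initialize: sum_val = 0
Initialize: arr = [5, 4, 3, 1, 5]
Initialize: values = [4, 2, 5, 3, 5]
Entering loop: for item, elem in zip(arr, values):

After execution: sum_val = 37
37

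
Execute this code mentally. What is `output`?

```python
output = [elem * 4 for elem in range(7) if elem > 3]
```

Let's trace through this code step by step.

Initialize: output = [elem * 4 for elem in range(7) if elem > 3]

After execution: output = [16, 20, 24]
[16, 20, 24]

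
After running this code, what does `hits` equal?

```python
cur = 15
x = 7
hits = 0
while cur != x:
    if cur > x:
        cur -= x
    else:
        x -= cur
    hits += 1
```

Let's trace through this code step by step.

Initialize: cur = 15
Initialize: x = 7
Initialize: hits = 0
Entering loop: while cur != x:

After execution: hits = 8
8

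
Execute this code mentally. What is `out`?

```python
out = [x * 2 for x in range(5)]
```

Let's trace through this code step by step.

Initialize: out = [x * 2 for x in range(5)]

After execution: out = [0, 2, 4, 6, 8]
[0, 2, 4, 6, 8]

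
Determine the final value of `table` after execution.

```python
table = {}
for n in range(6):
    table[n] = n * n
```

Let's trace through this code step by step.

Initialize: table = {}
Entering loop: for n in range(6):

After execution: table = {0: 0, 1: 1, 2: 4, 3: 9, 4: 16, 5: 25}
{0: 0, 1: 1, 2: 4, 3: 9, 4: 16, 5: 25}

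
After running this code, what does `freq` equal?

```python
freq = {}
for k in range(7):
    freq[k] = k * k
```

Let's trace through this code step by step.

Initialize: freq = {}
Entering loop: for k in range(7):

After execution: freq = {0: 0, 1: 1, 2: 4, 3: 9, 4: 16, 5: 25, 6: 36}
{0: 0, 1: 1, 2: 4, 3: 9, 4: 16, 5: 25, 6: 36}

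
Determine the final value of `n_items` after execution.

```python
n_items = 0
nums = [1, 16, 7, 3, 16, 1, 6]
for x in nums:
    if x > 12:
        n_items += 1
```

Let's trace through this code step by step.

Initialize: n_items = 0
Initialize: nums = [1, 16, 7, 3, 16, 1, 6]
Entering loop: for x in nums:

After execution: n_items = 2
2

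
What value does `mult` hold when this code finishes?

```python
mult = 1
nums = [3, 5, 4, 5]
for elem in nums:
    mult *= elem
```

Let's trace through this code step by step.

Initialize: mult = 1
Initialize: nums = [3, 5, 4, 5]
Entering loop: for elem in nums:

After execution: mult = 300
300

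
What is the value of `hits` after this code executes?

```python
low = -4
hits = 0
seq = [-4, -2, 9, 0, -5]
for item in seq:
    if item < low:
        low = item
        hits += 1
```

Let's trace through this code step by step.

Initialize: low = -4
Initialize: hits = 0
Initialize: seq = [-4, -2, 9, 0, -5]
Entering loop: for item in seq:

After execution: hits = 1
1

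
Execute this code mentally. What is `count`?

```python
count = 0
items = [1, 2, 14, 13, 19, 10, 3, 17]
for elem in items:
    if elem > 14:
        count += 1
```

Let's trace through this code step by step.

Initialize: count = 0
Initialize: items = [1, 2, 14, 13, 19, 10, 3, 17]
Entering loop: for elem in items:

After execution: count = 2
2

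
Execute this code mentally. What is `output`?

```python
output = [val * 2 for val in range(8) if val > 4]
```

Let's trace through this code step by step.

Initialize: output = [val * 2 for val in range(8) if val > 4]

After execution: output = [10, 12, 14]
[10, 12, 14]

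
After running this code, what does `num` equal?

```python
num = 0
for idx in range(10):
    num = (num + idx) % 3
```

Let's trace through this code step by step.

Initialize: num = 0
Entering loop: for idx in range(10):

After execution: num = 0
0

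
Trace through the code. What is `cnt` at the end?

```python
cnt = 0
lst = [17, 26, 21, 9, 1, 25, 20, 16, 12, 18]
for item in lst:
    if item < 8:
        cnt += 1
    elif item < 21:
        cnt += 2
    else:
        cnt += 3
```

Let's trace through this code step by step.

Initialize: cnt = 0
Initialize: lst = [17, 26, 21, 9, 1, 25, 20, 16, 12, 18]
Entering loop: for item in lst:

After execution: cnt = 22
22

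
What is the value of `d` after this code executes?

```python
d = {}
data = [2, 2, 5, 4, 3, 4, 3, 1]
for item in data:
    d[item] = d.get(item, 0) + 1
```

Let's trace through this code step by step.

Initialize: d = {}
Initialize: data = [2, 2, 5, 4, 3, 4, 3, 1]
Entering loop: for item in data:

After execution: d = {2: 2, 5: 1, 4: 2, 3: 2, 1: 1}
{2: 2, 5: 1, 4: 2, 3: 2, 1: 1}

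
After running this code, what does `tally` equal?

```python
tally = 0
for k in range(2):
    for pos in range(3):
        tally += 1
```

Let's trace through this code step by step.

Initialize: tally = 0
Entering loop: for k in range(2):

After execution: tally = 6
6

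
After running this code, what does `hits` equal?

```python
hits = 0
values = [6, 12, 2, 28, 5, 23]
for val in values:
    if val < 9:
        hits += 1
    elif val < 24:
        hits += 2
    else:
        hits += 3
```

Let's trace through this code step by step.

Initialize: hits = 0
Initialize: values = [6, 12, 2, 28, 5, 23]
Entering loop: for val in values:

After execution: hits = 10
10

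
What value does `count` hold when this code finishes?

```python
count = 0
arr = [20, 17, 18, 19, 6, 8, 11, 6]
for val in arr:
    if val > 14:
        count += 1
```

Let's trace through this code step by step.

Initialize: count = 0
Initialize: arr = [20, 17, 18, 19, 6, 8, 11, 6]
Entering loop: for val in arr:

After execution: count = 4
4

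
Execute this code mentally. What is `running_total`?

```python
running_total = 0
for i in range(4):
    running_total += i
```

Let's trace through this code step by step.

Initialize: running_total = 0
Entering loop: for i in range(4):

After execution: running_total = 6
6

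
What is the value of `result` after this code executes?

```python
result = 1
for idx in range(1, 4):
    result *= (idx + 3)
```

Let's trace through this code step by step.

Initialize: result = 1
Entering loop: for idx in range(1, 4):

After execution: result = 120
120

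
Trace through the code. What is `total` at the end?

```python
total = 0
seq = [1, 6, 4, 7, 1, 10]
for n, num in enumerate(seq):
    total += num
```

Let's trace through this code step by step.

Initialize: total = 0
Initialize: seq = [1, 6, 4, 7, 1, 10]
Entering loop: for n, num in enumerate(seq):

After execution: total = 29
29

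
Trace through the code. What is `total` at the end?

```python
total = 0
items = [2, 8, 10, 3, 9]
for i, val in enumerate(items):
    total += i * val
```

Let's trace through this code step by step.

Initialize: total = 0
Initialize: items = [2, 8, 10, 3, 9]
Entering loop: for i, val in enumerate(items):

After execution: total = 73
73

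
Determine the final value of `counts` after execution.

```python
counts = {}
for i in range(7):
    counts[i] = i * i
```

Let's trace through this code step by step.

Initialize: counts = {}
Entering loop: for i in range(7):

After execution: counts = {0: 0, 1: 1, 2: 4, 3: 9, 4: 16, 5: 25, 6: 36}
{0: 0, 1: 1, 2: 4, 3: 9, 4: 16, 5: 25, 6: 36}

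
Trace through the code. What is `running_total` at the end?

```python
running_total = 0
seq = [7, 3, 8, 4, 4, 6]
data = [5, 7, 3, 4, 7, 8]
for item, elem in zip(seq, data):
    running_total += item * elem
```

Let's trace through this code step by step.

Initialize: running_total = 0
Initialize: seq = [7, 3, 8, 4, 4, 6]
Initialize: data = [5, 7, 3, 4, 7, 8]
Entering loop: for item, elem in zip(seq, data):

After execution: running_total = 172
172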